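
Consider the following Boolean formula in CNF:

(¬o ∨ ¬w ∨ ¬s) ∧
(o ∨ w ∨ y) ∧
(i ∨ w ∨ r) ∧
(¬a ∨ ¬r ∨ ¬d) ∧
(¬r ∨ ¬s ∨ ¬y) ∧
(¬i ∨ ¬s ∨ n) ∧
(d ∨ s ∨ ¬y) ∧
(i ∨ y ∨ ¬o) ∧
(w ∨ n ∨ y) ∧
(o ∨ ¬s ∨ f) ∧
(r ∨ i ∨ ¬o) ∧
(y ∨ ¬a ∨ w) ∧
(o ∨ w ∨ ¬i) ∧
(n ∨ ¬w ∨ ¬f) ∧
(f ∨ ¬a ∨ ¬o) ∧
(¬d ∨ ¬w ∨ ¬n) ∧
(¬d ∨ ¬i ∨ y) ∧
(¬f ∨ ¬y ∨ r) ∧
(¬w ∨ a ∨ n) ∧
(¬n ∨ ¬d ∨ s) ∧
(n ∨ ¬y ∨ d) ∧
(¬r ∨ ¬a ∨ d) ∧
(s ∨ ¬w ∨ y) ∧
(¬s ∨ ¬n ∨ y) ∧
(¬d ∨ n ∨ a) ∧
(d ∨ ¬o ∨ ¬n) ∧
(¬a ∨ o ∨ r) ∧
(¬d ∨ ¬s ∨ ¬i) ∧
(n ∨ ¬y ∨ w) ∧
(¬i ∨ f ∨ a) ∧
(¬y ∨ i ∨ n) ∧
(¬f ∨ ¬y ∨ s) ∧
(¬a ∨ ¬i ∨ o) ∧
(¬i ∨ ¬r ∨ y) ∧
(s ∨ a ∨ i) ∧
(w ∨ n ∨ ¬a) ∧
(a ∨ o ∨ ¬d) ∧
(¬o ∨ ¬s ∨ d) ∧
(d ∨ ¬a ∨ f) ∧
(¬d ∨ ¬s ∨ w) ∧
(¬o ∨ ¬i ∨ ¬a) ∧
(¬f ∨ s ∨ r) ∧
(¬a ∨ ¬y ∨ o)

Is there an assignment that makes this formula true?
No

No, the formula is not satisfiable.

No assignment of truth values to the variables can make all 43 clauses true simultaneously.

The formula is UNSAT (unsatisfiable).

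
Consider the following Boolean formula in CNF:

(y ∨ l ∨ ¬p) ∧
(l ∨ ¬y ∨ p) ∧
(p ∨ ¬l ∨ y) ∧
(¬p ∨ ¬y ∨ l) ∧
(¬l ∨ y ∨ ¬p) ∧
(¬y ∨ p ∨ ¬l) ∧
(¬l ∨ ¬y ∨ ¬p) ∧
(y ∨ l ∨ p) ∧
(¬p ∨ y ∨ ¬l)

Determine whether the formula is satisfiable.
No

No, the formula is not satisfiable.

No assignment of truth values to the variables can make all 9 clauses true simultaneously.

The formula is UNSAT (unsatisfiable).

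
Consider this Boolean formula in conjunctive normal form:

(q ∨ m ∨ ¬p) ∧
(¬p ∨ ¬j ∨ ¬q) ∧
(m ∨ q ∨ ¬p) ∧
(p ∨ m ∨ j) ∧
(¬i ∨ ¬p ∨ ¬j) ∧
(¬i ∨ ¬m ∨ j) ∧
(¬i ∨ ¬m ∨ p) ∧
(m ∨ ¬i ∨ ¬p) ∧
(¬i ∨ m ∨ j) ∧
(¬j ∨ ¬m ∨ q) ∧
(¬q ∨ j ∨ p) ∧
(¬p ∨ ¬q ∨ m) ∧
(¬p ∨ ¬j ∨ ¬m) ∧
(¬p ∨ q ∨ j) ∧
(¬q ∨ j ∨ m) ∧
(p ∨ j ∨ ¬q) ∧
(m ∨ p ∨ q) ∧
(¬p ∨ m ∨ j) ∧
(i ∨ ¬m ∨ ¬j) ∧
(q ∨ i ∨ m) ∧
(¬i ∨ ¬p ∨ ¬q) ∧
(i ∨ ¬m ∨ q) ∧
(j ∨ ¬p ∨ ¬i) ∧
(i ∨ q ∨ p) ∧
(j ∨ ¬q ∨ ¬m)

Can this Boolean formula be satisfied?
Yes

Yes, the formula is satisfiable.

One satisfying assignment is: j=True, p=False, i=False, q=True, m=False

Verification: With this assignment, all 25 clauses evaluate to true.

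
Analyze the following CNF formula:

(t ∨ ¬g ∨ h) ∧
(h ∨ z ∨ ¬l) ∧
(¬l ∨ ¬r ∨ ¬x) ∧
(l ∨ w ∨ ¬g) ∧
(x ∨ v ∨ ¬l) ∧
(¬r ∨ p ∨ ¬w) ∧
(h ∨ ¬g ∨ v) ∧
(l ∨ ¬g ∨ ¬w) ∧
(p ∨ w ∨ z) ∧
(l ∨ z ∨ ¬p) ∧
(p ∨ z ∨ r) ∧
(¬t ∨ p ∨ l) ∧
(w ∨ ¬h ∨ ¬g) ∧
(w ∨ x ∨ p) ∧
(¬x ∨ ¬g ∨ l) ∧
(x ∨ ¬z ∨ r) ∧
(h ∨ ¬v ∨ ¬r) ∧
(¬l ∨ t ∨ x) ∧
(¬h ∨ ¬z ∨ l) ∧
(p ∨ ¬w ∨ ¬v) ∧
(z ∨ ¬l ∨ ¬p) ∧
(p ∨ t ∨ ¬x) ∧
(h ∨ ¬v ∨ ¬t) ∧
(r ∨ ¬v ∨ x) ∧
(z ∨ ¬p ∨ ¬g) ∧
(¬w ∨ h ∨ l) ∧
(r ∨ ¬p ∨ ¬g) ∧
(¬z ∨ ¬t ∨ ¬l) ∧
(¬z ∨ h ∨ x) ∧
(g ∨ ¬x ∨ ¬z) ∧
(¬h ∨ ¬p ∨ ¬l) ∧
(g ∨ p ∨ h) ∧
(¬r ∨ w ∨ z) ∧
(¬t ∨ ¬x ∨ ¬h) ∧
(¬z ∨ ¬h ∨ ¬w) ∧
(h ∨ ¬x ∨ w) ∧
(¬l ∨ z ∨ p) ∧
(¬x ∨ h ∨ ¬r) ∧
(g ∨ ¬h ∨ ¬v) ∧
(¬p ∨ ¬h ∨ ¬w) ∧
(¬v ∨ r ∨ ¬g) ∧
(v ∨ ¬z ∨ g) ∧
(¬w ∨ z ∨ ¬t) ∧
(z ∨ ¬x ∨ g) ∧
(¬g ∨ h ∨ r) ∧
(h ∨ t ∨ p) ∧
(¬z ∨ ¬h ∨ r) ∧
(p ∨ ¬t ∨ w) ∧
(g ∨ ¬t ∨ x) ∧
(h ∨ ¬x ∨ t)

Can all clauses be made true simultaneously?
No

No, the formula is not satisfiable.

No assignment of truth values to the variables can make all 50 clauses true simultaneously.

The formula is UNSAT (unsatisfiable).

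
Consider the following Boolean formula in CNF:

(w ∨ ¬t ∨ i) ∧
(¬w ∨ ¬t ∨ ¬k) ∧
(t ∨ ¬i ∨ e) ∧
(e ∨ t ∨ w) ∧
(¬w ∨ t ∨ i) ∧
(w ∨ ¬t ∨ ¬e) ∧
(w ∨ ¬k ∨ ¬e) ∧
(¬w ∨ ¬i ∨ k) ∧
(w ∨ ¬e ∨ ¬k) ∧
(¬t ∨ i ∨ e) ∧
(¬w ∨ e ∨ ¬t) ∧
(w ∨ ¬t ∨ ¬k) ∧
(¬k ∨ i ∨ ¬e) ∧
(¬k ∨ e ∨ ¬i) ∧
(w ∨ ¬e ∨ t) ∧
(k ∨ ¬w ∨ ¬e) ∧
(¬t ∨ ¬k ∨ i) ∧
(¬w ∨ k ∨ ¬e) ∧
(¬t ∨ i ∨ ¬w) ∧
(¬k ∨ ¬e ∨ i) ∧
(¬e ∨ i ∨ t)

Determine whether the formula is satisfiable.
Yes

Yes, the formula is satisfiable.

One satisfying assignment is: w=False, t=True, i=True, e=False, k=False

Verification: With this assignment, all 21 clauses evaluate to true.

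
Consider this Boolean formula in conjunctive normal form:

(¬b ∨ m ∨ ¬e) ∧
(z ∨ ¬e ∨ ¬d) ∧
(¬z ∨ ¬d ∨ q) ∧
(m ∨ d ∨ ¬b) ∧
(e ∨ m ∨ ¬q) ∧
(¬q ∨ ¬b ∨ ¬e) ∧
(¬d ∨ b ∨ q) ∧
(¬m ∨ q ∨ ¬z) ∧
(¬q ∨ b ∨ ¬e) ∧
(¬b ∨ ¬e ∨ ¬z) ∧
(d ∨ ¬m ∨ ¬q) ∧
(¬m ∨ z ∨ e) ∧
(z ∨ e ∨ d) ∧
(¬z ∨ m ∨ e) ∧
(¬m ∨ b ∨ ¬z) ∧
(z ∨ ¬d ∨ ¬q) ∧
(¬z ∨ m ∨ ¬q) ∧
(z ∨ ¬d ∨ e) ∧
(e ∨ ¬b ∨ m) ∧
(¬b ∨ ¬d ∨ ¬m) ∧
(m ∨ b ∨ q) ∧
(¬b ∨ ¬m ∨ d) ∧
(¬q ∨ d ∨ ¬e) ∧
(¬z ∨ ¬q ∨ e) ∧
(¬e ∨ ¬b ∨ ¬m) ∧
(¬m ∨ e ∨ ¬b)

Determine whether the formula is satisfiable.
Yes

Yes, the formula is satisfiable.

One satisfying assignment is: z=False, m=True, b=False, d=False, e=True, q=False

Verification: With this assignment, all 26 clauses evaluate to true.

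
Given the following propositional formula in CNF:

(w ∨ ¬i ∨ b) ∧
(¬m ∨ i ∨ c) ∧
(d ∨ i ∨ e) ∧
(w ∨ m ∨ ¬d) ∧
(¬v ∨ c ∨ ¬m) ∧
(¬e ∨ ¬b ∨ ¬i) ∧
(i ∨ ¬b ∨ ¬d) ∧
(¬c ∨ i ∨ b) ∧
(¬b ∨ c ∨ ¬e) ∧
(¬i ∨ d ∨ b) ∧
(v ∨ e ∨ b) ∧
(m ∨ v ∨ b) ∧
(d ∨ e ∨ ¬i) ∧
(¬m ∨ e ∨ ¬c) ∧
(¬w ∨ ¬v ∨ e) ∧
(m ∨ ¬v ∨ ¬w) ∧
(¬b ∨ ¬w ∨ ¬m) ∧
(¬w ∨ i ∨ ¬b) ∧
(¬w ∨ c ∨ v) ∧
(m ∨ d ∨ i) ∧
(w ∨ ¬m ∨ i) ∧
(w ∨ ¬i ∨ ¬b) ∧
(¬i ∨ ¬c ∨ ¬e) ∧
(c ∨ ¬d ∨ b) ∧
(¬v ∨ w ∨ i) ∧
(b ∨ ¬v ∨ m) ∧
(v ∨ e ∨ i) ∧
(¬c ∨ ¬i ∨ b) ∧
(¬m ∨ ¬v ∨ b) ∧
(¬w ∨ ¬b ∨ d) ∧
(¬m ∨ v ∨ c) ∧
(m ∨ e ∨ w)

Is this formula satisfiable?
Yes

Yes, the formula is satisfiable.

One satisfying assignment is: i=True, c=True, b=True, w=True, m=False, v=False, e=False, d=True

Verification: With this assignment, all 32 clauses evaluate to true.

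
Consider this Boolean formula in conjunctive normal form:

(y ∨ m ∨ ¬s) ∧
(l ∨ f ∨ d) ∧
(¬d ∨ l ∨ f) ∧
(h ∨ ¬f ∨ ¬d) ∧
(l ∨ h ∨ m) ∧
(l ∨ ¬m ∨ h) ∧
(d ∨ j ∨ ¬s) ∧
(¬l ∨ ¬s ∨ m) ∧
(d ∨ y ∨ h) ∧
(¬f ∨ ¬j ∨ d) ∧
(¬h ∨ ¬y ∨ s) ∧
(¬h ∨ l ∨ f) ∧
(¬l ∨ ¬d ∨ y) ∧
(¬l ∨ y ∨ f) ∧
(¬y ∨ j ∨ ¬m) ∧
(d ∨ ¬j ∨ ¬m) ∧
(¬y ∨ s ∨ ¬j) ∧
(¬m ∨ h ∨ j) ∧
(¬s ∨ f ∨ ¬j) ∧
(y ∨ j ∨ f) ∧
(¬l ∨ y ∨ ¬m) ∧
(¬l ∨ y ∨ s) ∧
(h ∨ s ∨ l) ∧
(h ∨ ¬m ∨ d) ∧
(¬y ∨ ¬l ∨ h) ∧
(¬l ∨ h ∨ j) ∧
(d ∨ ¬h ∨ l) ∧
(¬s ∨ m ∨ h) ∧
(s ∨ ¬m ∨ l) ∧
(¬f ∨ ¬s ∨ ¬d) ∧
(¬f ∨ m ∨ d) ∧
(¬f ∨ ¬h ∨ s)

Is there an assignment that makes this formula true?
No

No, the formula is not satisfiable.

No assignment of truth values to the variables can make all 32 clauses true simultaneously.

The formula is UNSAT (unsatisfiable).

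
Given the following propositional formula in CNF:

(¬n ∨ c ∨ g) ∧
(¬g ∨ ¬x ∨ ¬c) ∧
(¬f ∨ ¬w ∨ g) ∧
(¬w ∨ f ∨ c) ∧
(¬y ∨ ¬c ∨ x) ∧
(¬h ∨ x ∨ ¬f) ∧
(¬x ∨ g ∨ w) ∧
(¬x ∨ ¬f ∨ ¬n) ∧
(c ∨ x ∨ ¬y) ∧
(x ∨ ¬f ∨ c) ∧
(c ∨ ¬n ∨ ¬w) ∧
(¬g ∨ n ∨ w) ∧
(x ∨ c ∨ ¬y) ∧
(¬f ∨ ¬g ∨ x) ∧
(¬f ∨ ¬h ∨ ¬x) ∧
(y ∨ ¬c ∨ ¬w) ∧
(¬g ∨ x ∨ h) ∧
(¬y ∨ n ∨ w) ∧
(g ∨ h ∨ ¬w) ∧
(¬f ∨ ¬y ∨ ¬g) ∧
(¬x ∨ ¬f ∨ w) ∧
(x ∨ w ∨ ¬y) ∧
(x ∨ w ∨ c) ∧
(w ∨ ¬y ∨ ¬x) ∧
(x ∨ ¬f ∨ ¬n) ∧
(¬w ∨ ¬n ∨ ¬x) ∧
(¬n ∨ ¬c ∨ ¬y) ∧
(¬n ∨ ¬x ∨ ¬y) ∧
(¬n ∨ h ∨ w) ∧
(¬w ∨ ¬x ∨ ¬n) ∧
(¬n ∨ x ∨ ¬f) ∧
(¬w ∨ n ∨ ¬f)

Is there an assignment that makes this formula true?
Yes

Yes, the formula is satisfiable.

One satisfying assignment is: x=False, f=False, g=False, y=False, w=False, h=False, n=False, c=True

Verification: With this assignment, all 32 clauses evaluate to true.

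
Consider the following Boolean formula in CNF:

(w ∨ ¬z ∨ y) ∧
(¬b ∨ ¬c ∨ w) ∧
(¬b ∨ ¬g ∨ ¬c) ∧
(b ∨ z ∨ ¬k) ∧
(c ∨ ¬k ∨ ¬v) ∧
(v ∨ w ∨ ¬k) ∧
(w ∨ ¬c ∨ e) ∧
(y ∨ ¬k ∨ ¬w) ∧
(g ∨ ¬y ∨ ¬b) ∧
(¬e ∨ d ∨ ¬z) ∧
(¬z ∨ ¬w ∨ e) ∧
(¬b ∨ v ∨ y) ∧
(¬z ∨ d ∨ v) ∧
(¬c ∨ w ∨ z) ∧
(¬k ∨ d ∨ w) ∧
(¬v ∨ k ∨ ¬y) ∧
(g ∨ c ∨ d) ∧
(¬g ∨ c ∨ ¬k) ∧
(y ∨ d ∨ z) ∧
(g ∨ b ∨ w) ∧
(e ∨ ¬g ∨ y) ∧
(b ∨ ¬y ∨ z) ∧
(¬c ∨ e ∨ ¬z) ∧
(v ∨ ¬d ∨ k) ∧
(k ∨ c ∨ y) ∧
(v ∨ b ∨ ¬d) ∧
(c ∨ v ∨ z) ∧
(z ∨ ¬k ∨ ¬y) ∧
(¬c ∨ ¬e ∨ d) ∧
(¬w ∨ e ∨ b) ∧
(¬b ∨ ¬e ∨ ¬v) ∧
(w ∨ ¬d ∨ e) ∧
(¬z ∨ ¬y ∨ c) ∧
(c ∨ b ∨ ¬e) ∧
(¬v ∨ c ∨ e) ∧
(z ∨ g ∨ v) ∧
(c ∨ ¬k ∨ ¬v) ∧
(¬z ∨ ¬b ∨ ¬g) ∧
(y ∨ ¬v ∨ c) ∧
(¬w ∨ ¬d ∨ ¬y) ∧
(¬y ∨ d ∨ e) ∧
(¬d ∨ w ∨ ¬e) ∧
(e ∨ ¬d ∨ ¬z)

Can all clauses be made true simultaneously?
Yes

Yes, the formula is satisfiable.

One satisfying assignment is: v=True, c=True, g=False, w=True, k=False, y=False, z=False, e=True, b=False, d=True

Verification: With this assignment, all 43 clauses evaluate to true.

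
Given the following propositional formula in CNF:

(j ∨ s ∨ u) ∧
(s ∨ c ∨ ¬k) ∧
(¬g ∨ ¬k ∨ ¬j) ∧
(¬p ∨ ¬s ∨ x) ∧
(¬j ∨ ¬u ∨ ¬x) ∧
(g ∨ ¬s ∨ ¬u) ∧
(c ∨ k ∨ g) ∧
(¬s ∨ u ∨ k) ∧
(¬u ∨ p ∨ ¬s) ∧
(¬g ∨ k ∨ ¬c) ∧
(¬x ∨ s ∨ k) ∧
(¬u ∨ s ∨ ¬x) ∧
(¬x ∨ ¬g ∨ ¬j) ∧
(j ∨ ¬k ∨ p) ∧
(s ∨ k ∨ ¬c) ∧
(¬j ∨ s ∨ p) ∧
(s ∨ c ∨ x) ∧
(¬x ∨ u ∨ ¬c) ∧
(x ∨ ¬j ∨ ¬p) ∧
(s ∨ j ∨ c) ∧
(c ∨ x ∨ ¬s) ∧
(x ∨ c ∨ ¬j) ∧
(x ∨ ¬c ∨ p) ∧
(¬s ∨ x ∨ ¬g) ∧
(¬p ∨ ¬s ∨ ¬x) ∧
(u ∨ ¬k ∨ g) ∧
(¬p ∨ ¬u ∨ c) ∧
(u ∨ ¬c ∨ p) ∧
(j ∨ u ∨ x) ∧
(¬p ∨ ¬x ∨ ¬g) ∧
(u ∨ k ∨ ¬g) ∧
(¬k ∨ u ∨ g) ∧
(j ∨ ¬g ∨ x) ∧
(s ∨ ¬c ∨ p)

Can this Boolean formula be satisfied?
Yes

Yes, the formula is satisfiable.

One satisfying assignment is: s=False, c=True, g=False, u=True, x=False, k=True, j=False, p=True

Verification: With this assignment, all 34 clauses evaluate to true.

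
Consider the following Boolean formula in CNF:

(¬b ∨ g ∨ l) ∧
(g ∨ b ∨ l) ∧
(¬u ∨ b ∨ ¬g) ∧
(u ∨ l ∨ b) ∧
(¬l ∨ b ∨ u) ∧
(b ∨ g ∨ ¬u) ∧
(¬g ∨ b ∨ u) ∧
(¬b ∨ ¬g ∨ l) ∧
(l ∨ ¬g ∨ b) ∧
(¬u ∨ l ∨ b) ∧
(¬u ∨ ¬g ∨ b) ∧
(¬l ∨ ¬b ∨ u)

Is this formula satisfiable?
Yes

Yes, the formula is satisfiable.

One satisfying assignment is: l=True, g=False, u=True, b=True

Verification: With this assignment, all 12 clauses evaluate to true.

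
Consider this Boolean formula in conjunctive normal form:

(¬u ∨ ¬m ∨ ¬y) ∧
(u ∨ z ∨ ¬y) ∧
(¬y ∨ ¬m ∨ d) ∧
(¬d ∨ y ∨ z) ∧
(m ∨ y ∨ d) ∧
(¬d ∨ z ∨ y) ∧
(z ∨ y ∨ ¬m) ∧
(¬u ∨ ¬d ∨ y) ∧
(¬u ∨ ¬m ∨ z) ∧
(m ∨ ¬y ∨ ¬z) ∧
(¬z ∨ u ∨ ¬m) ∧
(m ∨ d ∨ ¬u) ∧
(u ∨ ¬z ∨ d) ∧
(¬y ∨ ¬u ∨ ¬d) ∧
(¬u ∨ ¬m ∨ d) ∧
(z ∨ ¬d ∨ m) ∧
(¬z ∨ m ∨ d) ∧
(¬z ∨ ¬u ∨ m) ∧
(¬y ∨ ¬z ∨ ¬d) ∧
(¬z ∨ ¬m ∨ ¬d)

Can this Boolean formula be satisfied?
Yes

Yes, the formula is satisfiable.

One satisfying assignment is: u=False, y=False, d=True, m=False, z=True

Verification: With this assignment, all 20 clauses evaluate to true.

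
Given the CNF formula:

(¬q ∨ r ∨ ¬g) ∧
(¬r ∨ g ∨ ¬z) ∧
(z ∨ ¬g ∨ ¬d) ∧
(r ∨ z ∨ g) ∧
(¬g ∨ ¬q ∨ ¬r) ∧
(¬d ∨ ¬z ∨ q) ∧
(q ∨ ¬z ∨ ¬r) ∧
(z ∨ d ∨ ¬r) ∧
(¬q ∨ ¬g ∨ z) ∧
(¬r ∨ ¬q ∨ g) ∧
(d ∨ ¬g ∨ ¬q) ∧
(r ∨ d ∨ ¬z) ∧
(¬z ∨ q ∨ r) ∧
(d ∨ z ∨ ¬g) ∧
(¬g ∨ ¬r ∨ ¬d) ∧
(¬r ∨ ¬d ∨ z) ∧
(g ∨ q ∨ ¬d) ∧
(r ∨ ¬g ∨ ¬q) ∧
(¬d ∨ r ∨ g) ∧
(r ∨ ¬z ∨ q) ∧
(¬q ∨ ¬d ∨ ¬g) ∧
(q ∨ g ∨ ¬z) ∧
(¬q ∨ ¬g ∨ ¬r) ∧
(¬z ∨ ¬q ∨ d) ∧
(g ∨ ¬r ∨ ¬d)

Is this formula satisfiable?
No

No, the formula is not satisfiable.

No assignment of truth values to the variables can make all 25 clauses true simultaneously.

The formula is UNSAT (unsatisfiable).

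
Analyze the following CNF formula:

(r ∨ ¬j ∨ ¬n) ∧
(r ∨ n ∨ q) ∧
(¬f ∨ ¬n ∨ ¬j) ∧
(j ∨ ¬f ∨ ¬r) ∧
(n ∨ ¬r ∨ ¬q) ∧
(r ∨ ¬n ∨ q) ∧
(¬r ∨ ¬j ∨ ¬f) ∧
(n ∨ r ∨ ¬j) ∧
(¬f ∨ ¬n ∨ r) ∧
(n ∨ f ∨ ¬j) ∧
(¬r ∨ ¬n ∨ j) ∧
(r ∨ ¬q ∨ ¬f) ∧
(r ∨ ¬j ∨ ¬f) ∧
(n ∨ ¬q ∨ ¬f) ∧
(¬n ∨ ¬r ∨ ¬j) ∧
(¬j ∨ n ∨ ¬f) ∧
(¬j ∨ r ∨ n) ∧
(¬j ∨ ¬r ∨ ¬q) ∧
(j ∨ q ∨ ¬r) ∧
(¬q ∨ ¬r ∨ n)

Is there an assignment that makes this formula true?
Yes

Yes, the formula is satisfiable.

One satisfying assignment is: j=False, q=True, n=False, f=False, r=False

Verification: With this assignment, all 20 clauses evaluate to true.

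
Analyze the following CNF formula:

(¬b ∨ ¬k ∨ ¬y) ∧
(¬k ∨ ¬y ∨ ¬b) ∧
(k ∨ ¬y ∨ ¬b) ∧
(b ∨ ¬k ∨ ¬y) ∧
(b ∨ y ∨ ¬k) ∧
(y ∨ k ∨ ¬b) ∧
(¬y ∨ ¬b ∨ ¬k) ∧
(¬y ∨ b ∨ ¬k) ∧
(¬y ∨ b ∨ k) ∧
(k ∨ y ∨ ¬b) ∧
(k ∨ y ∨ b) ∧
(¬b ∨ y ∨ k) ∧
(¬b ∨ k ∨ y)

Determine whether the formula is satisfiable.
Yes

Yes, the formula is satisfiable.

One satisfying assignment is: k=True, y=False, b=True

Verification: With this assignment, all 13 clauses evaluate to true.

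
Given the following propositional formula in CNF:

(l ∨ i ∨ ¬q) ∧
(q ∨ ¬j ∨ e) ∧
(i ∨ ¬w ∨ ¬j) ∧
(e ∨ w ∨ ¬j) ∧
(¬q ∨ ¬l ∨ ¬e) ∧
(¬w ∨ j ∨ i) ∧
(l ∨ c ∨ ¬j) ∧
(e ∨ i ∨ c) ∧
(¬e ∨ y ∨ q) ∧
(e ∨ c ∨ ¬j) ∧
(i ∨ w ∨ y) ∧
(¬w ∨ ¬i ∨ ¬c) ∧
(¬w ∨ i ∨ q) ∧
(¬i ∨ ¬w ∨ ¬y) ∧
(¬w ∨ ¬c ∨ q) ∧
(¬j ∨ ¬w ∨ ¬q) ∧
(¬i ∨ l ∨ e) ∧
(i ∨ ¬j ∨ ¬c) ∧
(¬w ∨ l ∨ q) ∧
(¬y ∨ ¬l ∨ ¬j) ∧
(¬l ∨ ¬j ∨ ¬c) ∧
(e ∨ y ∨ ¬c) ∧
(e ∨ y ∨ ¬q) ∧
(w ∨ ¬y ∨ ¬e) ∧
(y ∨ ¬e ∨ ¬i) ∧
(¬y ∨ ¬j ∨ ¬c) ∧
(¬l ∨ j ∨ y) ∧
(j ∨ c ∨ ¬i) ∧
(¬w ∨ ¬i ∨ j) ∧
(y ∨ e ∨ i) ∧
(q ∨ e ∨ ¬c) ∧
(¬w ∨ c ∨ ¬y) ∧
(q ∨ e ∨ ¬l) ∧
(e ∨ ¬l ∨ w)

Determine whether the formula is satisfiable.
No

No, the formula is not satisfiable.

No assignment of truth values to the variables can make all 34 clauses true simultaneously.

The formula is UNSAT (unsatisfiable).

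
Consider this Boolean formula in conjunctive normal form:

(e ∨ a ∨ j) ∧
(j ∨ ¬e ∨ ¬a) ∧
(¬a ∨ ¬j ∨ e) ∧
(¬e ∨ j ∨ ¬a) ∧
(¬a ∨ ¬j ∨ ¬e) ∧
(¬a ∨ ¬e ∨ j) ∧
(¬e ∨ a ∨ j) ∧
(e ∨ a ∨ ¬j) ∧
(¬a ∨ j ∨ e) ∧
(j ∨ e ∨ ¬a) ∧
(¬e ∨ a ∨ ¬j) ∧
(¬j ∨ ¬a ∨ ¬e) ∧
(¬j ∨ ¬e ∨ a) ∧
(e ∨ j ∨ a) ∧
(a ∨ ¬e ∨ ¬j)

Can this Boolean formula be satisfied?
No

No, the formula is not satisfiable.

No assignment of truth values to the variables can make all 15 clauses true simultaneously.

The formula is UNSAT (unsatisfiable).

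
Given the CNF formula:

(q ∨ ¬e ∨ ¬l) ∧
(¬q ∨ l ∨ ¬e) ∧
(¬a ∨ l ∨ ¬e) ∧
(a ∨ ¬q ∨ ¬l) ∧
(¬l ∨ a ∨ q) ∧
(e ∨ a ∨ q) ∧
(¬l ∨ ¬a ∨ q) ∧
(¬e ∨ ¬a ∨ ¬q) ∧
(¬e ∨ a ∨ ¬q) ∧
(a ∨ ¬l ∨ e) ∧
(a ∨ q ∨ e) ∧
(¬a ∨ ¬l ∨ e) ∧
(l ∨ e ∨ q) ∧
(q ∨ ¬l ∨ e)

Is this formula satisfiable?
Yes

Yes, the formula is satisfiable.

One satisfying assignment is: l=False, a=False, e=False, q=True

Verification: With this assignment, all 14 clauses evaluate to true.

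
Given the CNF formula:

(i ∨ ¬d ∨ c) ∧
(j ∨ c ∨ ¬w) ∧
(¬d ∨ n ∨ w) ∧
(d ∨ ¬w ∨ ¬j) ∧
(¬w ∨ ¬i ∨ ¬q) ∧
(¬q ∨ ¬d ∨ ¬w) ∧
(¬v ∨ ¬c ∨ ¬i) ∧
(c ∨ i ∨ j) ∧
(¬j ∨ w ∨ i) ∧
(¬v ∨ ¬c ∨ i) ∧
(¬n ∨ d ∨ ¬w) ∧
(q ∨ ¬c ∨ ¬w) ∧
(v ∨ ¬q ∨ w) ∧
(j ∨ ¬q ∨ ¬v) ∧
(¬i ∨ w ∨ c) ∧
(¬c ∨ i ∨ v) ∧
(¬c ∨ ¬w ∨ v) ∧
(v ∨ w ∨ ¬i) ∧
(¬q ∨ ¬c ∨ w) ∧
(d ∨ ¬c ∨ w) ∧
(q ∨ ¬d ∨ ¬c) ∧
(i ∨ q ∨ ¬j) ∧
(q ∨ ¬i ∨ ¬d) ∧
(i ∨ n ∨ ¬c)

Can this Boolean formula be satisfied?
No

No, the formula is not satisfiable.

No assignment of truth values to the variables can make all 24 clauses true simultaneously.

The formula is UNSAT (unsatisfiable).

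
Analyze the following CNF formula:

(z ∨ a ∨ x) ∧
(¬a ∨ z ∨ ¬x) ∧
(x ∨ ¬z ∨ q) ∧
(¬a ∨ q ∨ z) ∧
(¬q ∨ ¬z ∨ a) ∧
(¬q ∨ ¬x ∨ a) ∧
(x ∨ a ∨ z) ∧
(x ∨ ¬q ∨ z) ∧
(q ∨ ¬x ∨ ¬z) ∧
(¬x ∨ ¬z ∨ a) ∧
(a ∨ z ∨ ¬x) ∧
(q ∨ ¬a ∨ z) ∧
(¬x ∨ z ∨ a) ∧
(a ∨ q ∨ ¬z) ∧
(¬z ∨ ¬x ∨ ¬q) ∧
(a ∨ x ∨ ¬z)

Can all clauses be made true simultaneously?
Yes

Yes, the formula is satisfiable.

One satisfying assignment is: z=True, q=True, a=True, x=False

Verification: With this assignment, all 16 clauses evaluate to true.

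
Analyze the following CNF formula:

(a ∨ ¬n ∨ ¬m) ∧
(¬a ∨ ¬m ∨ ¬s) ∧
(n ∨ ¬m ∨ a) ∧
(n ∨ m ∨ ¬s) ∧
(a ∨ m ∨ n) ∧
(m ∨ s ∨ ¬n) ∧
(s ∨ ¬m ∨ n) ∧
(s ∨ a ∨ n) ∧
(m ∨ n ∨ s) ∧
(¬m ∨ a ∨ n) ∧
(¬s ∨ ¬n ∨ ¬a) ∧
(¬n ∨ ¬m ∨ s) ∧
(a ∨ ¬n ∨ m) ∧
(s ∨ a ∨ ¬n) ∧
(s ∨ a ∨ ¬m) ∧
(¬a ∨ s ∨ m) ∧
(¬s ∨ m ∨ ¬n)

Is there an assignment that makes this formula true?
No

No, the formula is not satisfiable.

No assignment of truth values to the variables can make all 17 clauses true simultaneously.

The formula is UNSAT (unsatisfiable).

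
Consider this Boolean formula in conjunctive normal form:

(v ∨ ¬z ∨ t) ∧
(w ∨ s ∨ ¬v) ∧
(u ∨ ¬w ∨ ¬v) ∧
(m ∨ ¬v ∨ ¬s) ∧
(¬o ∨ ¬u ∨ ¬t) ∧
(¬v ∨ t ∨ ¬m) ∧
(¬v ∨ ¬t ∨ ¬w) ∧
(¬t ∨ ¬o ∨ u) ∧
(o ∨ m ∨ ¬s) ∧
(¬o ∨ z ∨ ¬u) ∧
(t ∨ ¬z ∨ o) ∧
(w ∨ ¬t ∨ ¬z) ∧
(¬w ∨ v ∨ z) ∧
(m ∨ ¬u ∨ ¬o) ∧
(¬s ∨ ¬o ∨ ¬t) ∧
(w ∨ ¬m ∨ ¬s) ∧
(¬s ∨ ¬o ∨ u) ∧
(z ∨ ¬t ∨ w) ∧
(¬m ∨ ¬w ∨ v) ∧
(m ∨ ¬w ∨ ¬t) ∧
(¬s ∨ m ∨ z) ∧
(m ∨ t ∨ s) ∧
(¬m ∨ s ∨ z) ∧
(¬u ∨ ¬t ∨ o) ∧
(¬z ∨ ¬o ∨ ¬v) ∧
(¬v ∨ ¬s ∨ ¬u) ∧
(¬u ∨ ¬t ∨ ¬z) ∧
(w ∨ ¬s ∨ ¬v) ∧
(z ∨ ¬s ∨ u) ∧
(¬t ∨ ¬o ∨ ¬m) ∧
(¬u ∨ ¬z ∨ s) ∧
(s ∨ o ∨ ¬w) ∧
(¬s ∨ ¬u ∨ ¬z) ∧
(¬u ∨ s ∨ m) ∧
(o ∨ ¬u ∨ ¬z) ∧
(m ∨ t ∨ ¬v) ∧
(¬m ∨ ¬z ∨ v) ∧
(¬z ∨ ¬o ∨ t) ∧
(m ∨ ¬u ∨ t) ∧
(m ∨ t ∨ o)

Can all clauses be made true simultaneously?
No

No, the formula is not satisfiable.

No assignment of truth values to the variables can make all 40 clauses true simultaneously.

The formula is UNSAT (unsatisfiable).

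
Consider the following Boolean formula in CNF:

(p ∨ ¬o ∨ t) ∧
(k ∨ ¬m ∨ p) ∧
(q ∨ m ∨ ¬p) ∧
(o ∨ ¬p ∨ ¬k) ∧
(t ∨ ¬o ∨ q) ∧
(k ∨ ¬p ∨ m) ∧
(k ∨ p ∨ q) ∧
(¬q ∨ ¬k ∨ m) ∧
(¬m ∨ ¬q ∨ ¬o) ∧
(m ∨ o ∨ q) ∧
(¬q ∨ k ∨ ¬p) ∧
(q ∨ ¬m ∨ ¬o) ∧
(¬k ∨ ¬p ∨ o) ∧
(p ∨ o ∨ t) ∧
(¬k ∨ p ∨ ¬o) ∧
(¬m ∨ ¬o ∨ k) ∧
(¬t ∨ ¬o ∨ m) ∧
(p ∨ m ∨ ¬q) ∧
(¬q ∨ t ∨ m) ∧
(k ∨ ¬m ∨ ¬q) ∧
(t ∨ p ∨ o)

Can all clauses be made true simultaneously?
Yes

Yes, the formula is satisfiable.

One satisfying assignment is: p=True, m=True, t=False, q=False, o=False, k=False

Verification: With this assignment, all 21 clauses evaluate to true.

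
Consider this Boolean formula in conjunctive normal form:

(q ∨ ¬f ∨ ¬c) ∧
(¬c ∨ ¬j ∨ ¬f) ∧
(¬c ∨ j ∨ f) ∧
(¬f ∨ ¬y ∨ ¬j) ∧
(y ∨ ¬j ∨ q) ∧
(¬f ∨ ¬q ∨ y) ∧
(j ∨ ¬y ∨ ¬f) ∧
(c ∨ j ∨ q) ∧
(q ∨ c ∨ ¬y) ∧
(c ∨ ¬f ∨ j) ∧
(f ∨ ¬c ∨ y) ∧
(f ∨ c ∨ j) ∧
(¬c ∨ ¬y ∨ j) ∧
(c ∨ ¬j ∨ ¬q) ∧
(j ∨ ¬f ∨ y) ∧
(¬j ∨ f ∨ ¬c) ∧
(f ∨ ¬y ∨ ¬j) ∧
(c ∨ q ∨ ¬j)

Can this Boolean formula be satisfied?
No

No, the formula is not satisfiable.

No assignment of truth values to the variables can make all 18 clauses true simultaneously.

The formula is UNSAT (unsatisfiable).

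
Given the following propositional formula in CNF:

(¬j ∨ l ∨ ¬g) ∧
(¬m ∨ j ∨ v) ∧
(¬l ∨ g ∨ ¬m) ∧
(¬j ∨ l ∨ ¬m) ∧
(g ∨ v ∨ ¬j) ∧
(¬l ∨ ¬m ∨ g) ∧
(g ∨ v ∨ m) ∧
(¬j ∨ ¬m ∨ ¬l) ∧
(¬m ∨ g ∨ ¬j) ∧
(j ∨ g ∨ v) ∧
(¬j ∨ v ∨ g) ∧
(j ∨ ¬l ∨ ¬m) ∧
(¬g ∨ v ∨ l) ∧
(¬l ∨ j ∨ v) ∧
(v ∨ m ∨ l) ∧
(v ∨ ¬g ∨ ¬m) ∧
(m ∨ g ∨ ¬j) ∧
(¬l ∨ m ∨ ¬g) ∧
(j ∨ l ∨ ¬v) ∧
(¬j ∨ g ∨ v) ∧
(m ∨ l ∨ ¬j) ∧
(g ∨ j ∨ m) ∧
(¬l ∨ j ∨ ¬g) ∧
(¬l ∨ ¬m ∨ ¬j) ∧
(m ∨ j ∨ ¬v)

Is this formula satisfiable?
No

No, the formula is not satisfiable.

No assignment of truth values to the variables can make all 25 clauses true simultaneously.

The formula is UNSAT (unsatisfiable).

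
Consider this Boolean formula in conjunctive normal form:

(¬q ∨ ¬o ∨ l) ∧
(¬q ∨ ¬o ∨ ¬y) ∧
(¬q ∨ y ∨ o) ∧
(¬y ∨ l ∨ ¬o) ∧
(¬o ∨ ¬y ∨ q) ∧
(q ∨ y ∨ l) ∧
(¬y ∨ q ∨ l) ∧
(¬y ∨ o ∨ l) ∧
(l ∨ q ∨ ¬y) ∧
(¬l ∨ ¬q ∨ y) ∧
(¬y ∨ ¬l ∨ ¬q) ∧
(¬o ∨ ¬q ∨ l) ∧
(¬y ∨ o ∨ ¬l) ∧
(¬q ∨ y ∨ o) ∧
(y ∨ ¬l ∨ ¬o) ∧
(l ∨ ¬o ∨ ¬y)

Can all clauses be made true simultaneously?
Yes

Yes, the formula is satisfiable.

One satisfying assignment is: y=False, q=False, o=False, l=True

Verification: With this assignment, all 16 clauses evaluate to true.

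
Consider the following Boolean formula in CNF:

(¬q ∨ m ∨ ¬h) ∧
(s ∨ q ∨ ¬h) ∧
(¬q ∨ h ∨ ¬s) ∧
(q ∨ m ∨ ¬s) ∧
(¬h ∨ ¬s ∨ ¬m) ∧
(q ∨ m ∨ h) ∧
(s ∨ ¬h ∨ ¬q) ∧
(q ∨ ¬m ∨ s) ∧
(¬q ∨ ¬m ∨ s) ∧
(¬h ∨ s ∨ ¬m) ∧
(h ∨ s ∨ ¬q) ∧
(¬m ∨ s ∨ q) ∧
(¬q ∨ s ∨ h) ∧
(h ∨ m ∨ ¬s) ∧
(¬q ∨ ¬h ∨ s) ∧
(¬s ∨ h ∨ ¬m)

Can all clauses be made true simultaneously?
No

No, the formula is not satisfiable.

No assignment of truth values to the variables can make all 16 clauses true simultaneously.

The formula is UNSAT (unsatisfiable).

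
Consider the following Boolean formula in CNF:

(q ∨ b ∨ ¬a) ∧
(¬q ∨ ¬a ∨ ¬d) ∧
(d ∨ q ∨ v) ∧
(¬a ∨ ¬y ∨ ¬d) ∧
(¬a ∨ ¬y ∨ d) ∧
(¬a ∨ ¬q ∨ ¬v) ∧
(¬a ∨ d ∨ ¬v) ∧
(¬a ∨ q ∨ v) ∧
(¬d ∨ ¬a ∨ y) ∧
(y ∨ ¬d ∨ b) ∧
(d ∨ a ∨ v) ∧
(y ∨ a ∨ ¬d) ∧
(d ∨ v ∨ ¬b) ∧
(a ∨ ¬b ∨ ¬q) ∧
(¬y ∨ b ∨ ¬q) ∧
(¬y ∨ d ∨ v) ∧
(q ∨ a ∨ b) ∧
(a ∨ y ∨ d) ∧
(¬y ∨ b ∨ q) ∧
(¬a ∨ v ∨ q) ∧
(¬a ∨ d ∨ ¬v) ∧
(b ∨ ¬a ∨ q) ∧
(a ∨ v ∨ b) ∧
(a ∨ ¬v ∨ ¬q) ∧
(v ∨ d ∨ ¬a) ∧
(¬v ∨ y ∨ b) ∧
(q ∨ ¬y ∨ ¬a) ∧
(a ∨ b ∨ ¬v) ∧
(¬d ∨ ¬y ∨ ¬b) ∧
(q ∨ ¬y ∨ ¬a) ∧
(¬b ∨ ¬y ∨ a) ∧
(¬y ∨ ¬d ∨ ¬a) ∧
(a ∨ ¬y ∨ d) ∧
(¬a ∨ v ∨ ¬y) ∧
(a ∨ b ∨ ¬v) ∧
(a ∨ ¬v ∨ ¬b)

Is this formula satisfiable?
No

No, the formula is not satisfiable.

No assignment of truth values to the variables can make all 36 clauses true simultaneously.

The formula is UNSAT (unsatisfiable).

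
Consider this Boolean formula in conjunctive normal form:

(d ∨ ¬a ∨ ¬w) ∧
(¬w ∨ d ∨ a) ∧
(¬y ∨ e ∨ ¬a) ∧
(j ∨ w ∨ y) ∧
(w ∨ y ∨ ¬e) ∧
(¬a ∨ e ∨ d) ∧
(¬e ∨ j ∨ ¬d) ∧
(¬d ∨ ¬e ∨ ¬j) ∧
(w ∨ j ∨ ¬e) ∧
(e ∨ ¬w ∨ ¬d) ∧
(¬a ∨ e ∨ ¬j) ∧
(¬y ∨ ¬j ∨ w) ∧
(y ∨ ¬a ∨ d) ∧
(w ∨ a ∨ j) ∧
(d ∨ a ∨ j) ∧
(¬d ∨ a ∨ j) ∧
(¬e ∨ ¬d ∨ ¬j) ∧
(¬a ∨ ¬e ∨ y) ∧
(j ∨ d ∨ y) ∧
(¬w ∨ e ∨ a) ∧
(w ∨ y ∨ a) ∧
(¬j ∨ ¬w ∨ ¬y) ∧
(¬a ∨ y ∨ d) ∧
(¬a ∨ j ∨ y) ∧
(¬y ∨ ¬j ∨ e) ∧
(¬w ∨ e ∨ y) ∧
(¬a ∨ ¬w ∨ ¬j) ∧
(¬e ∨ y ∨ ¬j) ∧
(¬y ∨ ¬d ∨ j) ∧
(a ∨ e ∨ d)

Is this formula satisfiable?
No

No, the formula is not satisfiable.

No assignment of truth values to the variables can make all 30 clauses true simultaneously.

The formula is UNSAT (unsatisfiable).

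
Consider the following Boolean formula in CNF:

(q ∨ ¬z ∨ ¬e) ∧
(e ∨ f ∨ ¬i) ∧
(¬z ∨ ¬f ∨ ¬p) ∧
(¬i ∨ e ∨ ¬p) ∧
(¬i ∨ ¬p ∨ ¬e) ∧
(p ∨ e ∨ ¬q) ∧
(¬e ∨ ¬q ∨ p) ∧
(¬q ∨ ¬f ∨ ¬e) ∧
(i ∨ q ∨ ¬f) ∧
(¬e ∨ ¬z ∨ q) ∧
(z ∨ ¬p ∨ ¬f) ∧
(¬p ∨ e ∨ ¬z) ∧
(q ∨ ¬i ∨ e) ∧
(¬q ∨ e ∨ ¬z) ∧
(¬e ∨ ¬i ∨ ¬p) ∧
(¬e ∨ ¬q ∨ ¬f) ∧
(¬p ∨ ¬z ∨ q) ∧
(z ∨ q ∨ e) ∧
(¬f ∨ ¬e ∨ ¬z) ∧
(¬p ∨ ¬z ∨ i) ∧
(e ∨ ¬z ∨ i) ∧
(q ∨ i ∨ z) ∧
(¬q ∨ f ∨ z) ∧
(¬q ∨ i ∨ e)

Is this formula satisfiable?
Yes

Yes, the formula is satisfiable.

One satisfying assignment is: e=True, q=False, p=False, z=False, f=False, i=True

Verification: With this assignment, all 24 clauses evaluate to true.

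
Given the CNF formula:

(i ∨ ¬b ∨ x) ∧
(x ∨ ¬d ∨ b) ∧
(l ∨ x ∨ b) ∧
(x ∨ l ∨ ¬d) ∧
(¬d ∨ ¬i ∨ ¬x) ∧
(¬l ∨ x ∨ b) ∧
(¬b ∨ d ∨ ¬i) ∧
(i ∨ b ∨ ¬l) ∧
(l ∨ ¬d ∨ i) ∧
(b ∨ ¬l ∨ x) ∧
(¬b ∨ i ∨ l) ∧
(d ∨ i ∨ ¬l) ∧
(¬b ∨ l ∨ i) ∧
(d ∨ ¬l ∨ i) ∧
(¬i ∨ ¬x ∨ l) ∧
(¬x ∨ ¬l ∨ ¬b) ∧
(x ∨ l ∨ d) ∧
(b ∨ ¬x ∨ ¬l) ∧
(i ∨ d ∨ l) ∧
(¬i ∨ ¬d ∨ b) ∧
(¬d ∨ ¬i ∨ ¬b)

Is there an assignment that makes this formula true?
No

No, the formula is not satisfiable.

No assignment of truth values to the variables can make all 21 clauses true simultaneously.

The formula is UNSAT (unsatisfiable).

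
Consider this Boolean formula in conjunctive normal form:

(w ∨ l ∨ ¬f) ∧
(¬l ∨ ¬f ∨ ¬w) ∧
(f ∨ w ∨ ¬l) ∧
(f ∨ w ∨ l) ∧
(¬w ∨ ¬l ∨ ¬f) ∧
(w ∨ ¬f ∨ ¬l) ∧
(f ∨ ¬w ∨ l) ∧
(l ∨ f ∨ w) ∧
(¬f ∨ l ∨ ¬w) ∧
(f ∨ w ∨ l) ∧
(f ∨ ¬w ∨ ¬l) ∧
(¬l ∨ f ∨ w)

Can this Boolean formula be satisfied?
No

No, the formula is not satisfiable.

No assignment of truth values to the variables can make all 12 clauses true simultaneously.

The formula is UNSAT (unsatisfiable).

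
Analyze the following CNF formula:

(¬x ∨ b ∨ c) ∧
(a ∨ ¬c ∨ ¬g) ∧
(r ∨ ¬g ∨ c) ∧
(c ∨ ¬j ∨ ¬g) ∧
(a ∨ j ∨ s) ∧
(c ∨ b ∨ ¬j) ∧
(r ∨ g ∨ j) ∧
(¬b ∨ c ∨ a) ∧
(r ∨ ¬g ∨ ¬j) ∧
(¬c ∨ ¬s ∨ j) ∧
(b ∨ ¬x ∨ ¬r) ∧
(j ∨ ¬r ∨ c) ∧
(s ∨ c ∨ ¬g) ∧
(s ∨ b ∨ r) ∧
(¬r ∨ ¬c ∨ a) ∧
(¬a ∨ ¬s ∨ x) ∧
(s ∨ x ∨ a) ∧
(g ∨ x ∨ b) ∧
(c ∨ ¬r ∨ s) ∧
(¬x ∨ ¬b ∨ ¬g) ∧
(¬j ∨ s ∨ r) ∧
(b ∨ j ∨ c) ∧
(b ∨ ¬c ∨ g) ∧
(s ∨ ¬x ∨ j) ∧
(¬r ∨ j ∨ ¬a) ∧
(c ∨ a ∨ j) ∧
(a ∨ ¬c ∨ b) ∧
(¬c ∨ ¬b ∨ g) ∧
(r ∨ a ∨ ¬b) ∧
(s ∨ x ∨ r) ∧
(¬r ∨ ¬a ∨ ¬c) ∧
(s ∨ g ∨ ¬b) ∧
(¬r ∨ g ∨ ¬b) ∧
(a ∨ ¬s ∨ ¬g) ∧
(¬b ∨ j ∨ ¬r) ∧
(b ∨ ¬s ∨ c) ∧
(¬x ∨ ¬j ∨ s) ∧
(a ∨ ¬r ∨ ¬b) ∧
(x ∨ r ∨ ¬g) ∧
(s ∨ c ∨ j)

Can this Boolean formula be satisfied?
Yes

Yes, the formula is satisfiable.

One satisfying assignment is: a=True, b=True, s=True, r=False, x=True, c=False, g=False, j=True

Verification: With this assignment, all 40 clauses evaluate to true.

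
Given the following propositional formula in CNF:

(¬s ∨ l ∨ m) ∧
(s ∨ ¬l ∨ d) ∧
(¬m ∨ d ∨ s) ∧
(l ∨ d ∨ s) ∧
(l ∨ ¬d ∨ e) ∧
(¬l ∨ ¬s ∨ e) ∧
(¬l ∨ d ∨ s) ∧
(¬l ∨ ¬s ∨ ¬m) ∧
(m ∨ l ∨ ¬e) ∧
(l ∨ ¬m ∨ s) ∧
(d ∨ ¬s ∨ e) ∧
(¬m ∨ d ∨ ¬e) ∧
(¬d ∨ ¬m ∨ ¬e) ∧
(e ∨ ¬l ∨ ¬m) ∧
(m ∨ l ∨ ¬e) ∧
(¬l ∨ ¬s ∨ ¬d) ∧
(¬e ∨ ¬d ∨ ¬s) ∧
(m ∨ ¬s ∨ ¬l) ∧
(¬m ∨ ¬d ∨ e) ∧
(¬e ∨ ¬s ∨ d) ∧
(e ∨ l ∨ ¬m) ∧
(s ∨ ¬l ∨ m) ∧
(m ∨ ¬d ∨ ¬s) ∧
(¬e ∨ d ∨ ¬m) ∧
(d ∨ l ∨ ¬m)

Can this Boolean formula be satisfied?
No

No, the formula is not satisfiable.

No assignment of truth values to the variables can make all 25 clauses true simultaneously.

The formula is UNSAT (unsatisfiable).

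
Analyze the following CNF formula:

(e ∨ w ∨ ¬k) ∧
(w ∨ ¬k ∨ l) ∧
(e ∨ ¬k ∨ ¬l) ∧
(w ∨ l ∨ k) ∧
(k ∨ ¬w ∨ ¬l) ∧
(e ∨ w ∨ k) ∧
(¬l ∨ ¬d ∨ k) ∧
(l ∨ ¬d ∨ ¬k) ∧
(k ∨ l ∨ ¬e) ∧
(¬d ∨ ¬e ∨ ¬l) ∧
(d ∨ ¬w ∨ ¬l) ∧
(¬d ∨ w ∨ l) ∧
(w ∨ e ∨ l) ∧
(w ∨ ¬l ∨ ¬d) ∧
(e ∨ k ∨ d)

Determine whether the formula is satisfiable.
Yes

Yes, the formula is satisfiable.

One satisfying assignment is: e=True, l=True, d=False, w=False, k=False

Verification: With this assignment, all 15 clauses evaluate to true.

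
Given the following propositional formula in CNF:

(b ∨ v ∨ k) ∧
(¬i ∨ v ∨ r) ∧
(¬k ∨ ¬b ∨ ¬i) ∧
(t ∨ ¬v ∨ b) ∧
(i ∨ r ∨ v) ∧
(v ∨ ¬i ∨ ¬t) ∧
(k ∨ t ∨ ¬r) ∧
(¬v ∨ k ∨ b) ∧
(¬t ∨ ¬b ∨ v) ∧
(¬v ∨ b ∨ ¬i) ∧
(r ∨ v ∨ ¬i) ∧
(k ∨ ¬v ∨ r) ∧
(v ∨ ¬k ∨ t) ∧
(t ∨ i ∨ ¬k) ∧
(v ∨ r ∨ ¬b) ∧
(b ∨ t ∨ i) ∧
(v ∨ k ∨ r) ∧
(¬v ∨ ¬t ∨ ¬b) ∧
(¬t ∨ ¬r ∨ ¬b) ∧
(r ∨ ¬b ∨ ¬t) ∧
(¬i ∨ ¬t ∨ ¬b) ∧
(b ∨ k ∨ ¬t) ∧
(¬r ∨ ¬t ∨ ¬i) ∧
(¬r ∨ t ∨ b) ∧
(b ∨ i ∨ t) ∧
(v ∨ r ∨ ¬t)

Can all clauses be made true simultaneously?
Yes

Yes, the formula is satisfiable.

One satisfying assignment is: b=False, i=False, v=True, k=True, t=True, r=False

Verification: With this assignment, all 26 clauses evaluate to true.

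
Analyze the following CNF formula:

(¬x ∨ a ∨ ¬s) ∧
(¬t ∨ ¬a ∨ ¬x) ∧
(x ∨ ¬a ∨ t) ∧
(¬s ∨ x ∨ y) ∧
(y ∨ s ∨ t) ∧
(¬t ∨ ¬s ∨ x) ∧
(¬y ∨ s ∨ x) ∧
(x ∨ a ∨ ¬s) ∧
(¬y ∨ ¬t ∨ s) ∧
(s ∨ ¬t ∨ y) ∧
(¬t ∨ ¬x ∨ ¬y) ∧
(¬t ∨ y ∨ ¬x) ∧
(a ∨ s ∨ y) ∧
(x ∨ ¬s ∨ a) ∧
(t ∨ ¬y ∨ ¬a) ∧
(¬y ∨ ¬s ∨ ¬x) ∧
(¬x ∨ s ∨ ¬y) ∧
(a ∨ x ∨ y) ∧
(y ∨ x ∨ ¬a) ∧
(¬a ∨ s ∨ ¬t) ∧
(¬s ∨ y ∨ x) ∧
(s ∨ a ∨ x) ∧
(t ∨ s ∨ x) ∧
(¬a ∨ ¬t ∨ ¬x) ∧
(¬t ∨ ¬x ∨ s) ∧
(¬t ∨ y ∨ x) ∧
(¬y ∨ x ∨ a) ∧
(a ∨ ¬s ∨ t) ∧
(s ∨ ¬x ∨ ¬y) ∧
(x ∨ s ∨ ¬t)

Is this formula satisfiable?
Yes

Yes, the formula is satisfiable.

One satisfying assignment is: t=False, x=True, s=True, a=True, y=False

Verification: With this assignment, all 30 clauses evaluate to true.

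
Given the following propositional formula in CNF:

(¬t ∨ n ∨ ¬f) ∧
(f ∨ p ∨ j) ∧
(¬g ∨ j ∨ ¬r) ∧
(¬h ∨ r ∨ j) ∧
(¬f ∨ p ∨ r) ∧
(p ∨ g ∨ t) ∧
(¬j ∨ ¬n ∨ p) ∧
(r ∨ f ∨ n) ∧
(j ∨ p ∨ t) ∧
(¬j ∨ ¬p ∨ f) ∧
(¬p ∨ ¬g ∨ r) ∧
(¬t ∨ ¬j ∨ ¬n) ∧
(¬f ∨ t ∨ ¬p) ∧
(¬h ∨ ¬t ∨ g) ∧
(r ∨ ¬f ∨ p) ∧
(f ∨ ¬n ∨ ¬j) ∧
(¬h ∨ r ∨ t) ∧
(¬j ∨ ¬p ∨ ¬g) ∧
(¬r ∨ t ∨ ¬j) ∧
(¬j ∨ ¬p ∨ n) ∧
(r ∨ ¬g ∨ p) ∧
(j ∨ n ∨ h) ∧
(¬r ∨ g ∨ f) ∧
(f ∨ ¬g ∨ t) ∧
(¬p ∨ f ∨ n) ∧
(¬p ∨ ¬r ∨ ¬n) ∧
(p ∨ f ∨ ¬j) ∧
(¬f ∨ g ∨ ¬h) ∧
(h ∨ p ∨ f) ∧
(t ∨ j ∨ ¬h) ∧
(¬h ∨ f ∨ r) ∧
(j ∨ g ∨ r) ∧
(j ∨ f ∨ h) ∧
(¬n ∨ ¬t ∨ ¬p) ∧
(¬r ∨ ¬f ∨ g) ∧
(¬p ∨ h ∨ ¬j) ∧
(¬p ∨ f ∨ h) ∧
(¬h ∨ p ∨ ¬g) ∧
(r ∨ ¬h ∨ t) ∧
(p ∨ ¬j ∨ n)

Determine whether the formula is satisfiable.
No

No, the formula is not satisfiable.

No assignment of truth values to the variables can make all 40 clauses true simultaneously.

The formula is UNSAT (unsatisfiable).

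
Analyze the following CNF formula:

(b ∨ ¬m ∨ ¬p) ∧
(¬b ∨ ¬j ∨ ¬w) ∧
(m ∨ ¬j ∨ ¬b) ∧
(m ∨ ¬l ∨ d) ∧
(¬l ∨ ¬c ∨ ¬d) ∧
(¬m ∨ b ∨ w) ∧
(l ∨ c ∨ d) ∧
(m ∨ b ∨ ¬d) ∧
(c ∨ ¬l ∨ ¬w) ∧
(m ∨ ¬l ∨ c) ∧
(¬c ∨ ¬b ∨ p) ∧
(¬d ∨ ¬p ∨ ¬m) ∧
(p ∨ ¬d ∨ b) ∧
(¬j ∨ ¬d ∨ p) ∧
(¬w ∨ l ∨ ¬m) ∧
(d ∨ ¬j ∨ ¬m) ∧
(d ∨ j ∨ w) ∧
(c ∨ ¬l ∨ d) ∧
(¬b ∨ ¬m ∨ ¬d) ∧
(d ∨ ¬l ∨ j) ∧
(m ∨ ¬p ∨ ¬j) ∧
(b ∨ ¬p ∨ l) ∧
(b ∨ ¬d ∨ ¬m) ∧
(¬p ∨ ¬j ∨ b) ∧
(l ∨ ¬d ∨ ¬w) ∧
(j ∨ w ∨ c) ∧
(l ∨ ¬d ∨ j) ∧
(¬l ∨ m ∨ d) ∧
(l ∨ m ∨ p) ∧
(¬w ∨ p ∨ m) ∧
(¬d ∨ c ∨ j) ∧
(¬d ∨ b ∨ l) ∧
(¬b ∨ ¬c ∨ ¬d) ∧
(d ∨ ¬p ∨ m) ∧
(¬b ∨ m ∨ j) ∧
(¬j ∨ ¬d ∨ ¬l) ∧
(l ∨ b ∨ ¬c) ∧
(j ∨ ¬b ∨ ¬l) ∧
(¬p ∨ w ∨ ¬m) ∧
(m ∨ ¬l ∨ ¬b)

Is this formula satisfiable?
No

No, the formula is not satisfiable.

No assignment of truth values to the variables can make all 40 clauses true simultaneously.

The formula is UNSAT (unsatisfiable).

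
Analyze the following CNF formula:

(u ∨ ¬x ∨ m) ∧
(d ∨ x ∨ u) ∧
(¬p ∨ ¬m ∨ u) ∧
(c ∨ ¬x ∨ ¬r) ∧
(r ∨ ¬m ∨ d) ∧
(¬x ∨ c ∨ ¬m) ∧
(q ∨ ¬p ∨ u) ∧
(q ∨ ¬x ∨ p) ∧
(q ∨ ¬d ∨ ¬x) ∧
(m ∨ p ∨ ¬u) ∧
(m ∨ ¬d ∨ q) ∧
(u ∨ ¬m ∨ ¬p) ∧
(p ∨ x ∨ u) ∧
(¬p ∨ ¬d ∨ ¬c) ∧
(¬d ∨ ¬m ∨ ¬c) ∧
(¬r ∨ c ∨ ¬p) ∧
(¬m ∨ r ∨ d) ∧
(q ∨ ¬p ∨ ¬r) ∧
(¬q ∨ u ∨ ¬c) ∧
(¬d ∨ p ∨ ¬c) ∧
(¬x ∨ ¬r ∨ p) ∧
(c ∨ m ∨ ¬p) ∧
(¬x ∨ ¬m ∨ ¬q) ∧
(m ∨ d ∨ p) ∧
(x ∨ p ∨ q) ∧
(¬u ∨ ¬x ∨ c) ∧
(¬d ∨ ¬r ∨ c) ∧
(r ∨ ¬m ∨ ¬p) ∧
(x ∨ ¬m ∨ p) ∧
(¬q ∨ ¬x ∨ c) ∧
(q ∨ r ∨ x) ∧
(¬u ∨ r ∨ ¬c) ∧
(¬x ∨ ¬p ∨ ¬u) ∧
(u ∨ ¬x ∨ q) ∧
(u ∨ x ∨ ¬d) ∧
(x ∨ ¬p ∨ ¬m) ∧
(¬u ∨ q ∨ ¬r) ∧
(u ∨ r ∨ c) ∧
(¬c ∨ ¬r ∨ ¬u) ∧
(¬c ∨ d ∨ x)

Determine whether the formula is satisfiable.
No

No, the formula is not satisfiable.

No assignment of truth values to the variables can make all 40 clauses true simultaneously.

The formula is UNSAT (unsatisfiable).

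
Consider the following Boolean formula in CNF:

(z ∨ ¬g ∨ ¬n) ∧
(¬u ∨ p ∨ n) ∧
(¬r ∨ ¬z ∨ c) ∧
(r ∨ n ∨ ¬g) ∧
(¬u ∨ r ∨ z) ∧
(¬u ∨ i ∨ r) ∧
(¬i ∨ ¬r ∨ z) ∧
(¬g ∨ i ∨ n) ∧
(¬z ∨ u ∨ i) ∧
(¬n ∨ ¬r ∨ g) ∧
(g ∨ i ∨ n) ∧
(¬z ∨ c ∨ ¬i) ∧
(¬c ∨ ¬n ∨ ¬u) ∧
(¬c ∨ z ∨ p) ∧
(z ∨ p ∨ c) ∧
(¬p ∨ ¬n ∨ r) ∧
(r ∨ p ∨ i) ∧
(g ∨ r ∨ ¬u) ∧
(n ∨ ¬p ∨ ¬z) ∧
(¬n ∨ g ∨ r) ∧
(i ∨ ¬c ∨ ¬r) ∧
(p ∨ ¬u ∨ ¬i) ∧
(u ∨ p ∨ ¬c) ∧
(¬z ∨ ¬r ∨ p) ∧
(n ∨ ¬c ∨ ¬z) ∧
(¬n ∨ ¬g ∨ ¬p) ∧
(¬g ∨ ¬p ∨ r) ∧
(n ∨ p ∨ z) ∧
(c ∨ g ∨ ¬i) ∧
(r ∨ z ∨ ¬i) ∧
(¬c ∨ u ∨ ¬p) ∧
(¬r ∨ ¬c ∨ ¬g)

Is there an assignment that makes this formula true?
No

No, the formula is not satisfiable.

No assignment of truth values to the variables can make all 32 clauses true simultaneously.

The formula is UNSAT (unsatisfiable).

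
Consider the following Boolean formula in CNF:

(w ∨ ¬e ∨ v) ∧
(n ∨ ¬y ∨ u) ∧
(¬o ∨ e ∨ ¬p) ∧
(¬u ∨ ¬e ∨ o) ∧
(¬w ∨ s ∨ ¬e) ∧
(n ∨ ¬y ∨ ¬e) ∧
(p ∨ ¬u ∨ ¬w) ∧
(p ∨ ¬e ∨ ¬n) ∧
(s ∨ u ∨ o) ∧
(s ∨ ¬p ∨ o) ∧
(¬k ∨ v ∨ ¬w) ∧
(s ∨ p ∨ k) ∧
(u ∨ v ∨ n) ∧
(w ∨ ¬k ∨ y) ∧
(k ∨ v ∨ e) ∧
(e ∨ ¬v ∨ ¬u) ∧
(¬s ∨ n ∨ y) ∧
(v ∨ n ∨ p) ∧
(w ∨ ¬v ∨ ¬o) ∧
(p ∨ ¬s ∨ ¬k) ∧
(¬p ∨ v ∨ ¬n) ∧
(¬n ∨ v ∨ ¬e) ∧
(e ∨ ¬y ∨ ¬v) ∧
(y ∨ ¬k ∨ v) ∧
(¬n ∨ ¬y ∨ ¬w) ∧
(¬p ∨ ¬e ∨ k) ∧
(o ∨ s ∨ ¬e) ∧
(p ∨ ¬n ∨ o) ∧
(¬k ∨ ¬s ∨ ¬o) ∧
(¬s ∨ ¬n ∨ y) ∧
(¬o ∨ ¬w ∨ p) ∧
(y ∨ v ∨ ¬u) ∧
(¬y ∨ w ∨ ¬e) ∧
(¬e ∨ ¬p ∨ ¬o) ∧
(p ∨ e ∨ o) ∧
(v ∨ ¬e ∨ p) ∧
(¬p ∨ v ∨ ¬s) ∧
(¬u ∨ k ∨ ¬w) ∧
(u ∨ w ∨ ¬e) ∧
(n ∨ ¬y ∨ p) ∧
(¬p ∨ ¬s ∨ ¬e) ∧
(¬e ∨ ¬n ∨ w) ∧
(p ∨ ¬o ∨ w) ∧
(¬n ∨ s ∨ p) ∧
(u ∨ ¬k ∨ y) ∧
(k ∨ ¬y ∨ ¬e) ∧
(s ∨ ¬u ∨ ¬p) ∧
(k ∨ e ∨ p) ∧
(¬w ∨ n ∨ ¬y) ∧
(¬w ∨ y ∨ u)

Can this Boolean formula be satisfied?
No

No, the formula is not satisfiable.

No assignment of truth values to the variables can make all 50 clauses true simultaneously.

The formula is UNSAT (unsatisfiable).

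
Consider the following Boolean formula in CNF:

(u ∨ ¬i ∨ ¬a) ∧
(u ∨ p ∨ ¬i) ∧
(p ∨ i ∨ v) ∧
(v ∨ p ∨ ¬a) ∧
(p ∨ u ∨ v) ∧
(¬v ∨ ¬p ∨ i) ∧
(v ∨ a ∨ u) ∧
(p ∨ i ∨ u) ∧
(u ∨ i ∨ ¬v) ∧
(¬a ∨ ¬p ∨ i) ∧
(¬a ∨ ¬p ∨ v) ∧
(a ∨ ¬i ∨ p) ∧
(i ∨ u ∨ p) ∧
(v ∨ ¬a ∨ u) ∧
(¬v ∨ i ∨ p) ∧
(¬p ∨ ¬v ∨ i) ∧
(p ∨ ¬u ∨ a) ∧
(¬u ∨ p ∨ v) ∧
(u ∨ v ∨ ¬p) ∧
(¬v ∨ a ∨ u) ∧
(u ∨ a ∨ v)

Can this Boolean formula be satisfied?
Yes

Yes, the formula is satisfiable.

One satisfying assignment is: v=False, u=True, p=True, i=False, a=False

Verification: With this assignment, all 21 clauses evaluate to true.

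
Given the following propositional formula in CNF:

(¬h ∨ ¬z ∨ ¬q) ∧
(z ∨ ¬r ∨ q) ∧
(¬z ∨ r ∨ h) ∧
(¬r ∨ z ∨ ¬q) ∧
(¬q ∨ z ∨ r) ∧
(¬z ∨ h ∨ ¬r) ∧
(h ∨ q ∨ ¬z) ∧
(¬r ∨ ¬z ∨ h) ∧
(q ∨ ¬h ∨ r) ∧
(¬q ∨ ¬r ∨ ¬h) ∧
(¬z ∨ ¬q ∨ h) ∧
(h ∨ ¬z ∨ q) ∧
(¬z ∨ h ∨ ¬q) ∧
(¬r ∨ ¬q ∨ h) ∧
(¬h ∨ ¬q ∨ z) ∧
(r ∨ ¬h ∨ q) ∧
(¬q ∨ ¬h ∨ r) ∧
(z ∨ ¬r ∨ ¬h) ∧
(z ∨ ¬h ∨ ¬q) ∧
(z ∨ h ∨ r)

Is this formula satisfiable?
Yes

Yes, the formula is satisfiable.

One satisfying assignment is: z=True, q=False, h=True, r=True

Verification: With this assignment, all 20 clauses evaluate to true.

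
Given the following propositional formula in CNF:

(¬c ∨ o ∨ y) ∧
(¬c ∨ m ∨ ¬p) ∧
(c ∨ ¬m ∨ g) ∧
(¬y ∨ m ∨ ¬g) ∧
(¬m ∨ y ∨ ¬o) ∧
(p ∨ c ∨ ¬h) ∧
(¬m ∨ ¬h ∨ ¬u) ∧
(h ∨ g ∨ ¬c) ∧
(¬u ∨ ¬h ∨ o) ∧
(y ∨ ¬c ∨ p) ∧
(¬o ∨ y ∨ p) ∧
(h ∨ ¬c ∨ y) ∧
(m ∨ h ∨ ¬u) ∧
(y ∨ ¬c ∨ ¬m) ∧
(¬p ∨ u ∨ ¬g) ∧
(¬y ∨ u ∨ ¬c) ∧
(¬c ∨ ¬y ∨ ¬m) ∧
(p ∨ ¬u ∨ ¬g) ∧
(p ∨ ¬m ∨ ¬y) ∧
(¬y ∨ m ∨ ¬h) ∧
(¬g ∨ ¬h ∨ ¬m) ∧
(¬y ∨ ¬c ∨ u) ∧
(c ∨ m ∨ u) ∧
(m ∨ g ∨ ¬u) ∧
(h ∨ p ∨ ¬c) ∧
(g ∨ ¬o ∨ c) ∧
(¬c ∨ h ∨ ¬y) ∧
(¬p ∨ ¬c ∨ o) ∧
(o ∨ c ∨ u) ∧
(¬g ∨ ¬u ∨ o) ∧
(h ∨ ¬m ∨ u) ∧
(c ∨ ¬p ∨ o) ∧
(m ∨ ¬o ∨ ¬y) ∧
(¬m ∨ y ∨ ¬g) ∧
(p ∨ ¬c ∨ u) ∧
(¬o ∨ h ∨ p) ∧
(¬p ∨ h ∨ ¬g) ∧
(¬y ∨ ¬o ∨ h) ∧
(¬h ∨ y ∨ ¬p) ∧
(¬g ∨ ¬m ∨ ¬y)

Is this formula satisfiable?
No

No, the formula is not satisfiable.

No assignment of truth values to the variables can make all 40 clauses true simultaneously.

The formula is UNSAT (unsatisfiable).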